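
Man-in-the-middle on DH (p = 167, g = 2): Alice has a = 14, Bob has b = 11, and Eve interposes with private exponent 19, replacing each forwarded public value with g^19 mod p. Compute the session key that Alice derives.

Alice receives Eve's public value M = 2^19 mod 167 instead of the honest one.
2^1 ≡ 2 (mod 167)
2^2 = (2^1)^2 ≡ 2^2 = 4 ≡ 4 (mod 167)
2^4 = (2^2)^2 ≡ 4^2 = 16 ≡ 16 (mod 167)
2^8 = (2^4)^2 ≡ 16^2 = 256 ≡ 89 (mod 167)
2^16 = (2^8)^2 ≡ 89^2 = 7921 ≡ 72 (mod 167)
2^19 = 2^16 · 2^2 · 2^1 ≡ 72 · 4 · 2 ≡ 75 (mod 167).
So M = 75. Alice computes K = M^14 mod 167.
75^1 ≡ 75 (mod 167)
75^2 = (75^1)^2 ≡ 75^2 = 5625 ≡ 114 (mod 167)
75^4 = (75^2)^2 ≡ 114^2 = 12996 ≡ 137 (mod 167)
75^8 = (75^4)^2 ≡ 137^2 = 18769 ≡ 65 (mod 167)
75^14 = 75^8 · 75^4 · 75^2 ≡ 65 · 137 · 114 ≡ 144 (mod 167).

144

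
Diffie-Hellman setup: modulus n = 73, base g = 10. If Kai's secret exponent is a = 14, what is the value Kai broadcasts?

46

Public value = 10^14 mod 73.
10^1 ≡ 10 (mod 73)
10^2 = (10^1)^2 ≡ 10^2 = 100 ≡ 27 (mod 73)
10^4 = (10^2)^2 ≡ 27^2 = 729 ≡ 72 (mod 73)
10^8 = (10^4)^2 ≡ 72^2 = 5184 ≡ 1 (mod 73)
10^14 = 10^8 · 10^4 · 10^2 ≡ 1 · 72 · 27 ≡ 46 (mod 73).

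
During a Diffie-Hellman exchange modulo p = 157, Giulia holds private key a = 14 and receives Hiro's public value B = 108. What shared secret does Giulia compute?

Shared key K = 108^14 mod 157.
108^1 ≡ 108 (mod 157)
108^2 = (108^1)^2 ≡ 108^2 = 11664 ≡ 46 (mod 157)
108^4 = (108^2)^2 ≡ 46^2 = 2116 ≡ 75 (mod 157)
108^8 = (108^4)^2 ≡ 75^2 = 5625 ≡ 130 (mod 157)
108^14 = 108^8 · 108^4 · 108^2 ≡ 130 · 75 · 46 ≡ 108 (mod 157).

108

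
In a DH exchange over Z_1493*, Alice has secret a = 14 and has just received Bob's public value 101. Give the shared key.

600

Shared key K = 101^14 mod 1493.
101^1 ≡ 101 (mod 1493)
101^2 = (101^1)^2 ≡ 101^2 = 10201 ≡ 1243 (mod 1493)
101^4 = (101^2)^2 ≡ 1243^2 = 1545049 ≡ 1287 (mod 1493)
101^8 = (101^4)^2 ≡ 1287^2 = 1656369 ≡ 632 (mod 1493)
101^14 = 101^8 · 101^4 · 101^2 ≡ 632 · 1287 · 1243 ≡ 600 (mod 1493).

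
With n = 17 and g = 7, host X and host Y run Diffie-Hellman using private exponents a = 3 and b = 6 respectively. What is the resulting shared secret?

Host Y sends B = g^b mod n = 7^6 mod 17.
7^1 ≡ 7 (mod 17)
7^2 = (7^1)^2 ≡ 7^2 = 49 ≡ 15 (mod 17)
7^4 = (7^2)^2 ≡ 15^2 = 225 ≡ 4 (mod 17)
7^6 = 7^4 · 7^2 ≡ 4 · 15 ≡ 9 (mod 17).
So B = 9. Host X then computes K = B^a mod n = 9^3 mod 17.
9^1 ≡ 9 (mod 17)
9^2 = (9^1)^2 ≡ 9^2 = 81 ≡ 13 (mod 17)
9^3 = 9^2 · 9^1 ≡ 13 · 9 ≡ 15 (mod 17).

15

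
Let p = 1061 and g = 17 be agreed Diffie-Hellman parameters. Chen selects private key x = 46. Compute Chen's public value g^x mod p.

31

Public value = 17^46 mod 1061.
17^1 ≡ 17 (mod 1061)
17^2 = (17^1)^2 ≡ 17^2 = 289 ≡ 289 (mod 1061)
17^4 = (17^2)^2 ≡ 289^2 = 83521 ≡ 763 (mod 1061)
17^8 = (17^4)^2 ≡ 763^2 = 582169 ≡ 741 (mod 1061)
17^16 = (17^8)^2 ≡ 741^2 = 549081 ≡ 544 (mod 1061)
17^32 = (17^16)^2 ≡ 544^2 = 295936 ≡ 978 (mod 1061)
17^46 = 17^32 · 17^8 · 17^4 · 17^2 ≡ 978 · 741 · 763 · 289 ≡ 31 (mod 1061).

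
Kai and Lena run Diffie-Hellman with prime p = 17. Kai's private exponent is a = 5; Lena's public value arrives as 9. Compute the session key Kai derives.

8

Shared key K = 9^5 mod 17.
9^1 ≡ 9 (mod 17)
9^2 = (9^1)^2 ≡ 9^2 = 81 ≡ 13 (mod 17)
9^4 = (9^2)^2 ≡ 13^2 = 169 ≡ 16 (mod 17)
9^5 = 9^4 · 9^1 ≡ 16 · 9 ≡ 8 (mod 17).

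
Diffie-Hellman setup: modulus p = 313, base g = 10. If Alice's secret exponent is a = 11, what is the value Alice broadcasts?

279

Public value = 10^11 mod 313.
10^1 ≡ 10 (mod 313)
10^2 = (10^1)^2 ≡ 10^2 = 100 ≡ 100 (mod 313)
10^4 = (10^2)^2 ≡ 100^2 = 10000 ≡ 297 (mod 313)
10^8 = (10^4)^2 ≡ 297^2 = 88209 ≡ 256 (mod 313)
10^11 = 10^8 · 10^2 · 10^1 ≡ 256 · 100 · 10 ≡ 279 (mod 313).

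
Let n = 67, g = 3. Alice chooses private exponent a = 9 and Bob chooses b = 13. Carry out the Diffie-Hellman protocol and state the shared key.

43

Alice sends A = g^a mod n = 3^9 mod 67.
3^1 ≡ 3 (mod 67)
3^2 = (3^1)^2 ≡ 3^2 = 9 ≡ 9 (mod 67)
3^4 = (3^2)^2 ≡ 9^2 = 81 ≡ 14 (mod 67)
3^8 = (3^4)^2 ≡ 14^2 = 196 ≡ 62 (mod 67)
3^9 = 3^8 · 3^1 ≡ 62 · 3 ≡ 52 (mod 67).
So A = 52. Bob then computes K = A^b mod n = 52^13 mod 67.
52^1 ≡ 52 (mod 67)
52^2 = (52^1)^2 ≡ 52^2 = 2704 ≡ 24 (mod 67)
52^4 = (52^2)^2 ≡ 24^2 = 576 ≡ 40 (mod 67)
52^8 = (52^4)^2 ≡ 40^2 = 1600 ≡ 59 (mod 67)
52^13 = 52^8 · 52^4 · 52^1 ≡ 59 · 40 · 52 ≡ 43 (mod 67).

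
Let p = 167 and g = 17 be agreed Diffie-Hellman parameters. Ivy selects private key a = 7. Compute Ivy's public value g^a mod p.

134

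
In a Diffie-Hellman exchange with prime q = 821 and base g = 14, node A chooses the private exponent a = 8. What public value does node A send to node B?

Public value = 14^8 mod 821.
14^1 ≡ 14 (mod 821)
14^2 = (14^1)^2 ≡ 14^2 = 196 ≡ 196 (mod 821)
14^4 = (14^2)^2 ≡ 196^2 = 38416 ≡ 650 (mod 821)
14^8 = (14^4)^2 ≡ 650^2 = 422500 ≡ 506 (mod 821)

506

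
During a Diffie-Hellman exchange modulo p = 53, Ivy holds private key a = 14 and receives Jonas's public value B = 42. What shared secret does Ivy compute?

Shared key K = 42^14 mod 53.
42^1 ≡ 42 (mod 53)
42^2 = (42^1)^2 ≡ 42^2 = 1764 ≡ 15 (mod 53)
42^4 = (42^2)^2 ≡ 15^2 = 225 ≡ 13 (mod 53)
42^8 = (42^4)^2 ≡ 13^2 = 169 ≡ 10 (mod 53)
42^14 = 42^8 · 42^4 · 42^2 ≡ 10 · 13 · 15 ≡ 42 (mod 53).

42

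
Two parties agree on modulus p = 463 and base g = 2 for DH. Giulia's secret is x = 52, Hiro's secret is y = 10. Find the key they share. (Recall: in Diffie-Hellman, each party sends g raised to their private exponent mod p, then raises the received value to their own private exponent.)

Giulia sends A = g^x mod p = 2^52 mod 463.
2^1 ≡ 2 (mod 463)
2^2 = (2^1)^2 ≡ 2^2 = 4 ≡ 4 (mod 463)
2^4 = (2^2)^2 ≡ 4^2 = 16 ≡ 16 (mod 463)
2^8 = (2^4)^2 ≡ 16^2 = 256 ≡ 256 (mod 463)
2^16 = (2^8)^2 ≡ 256^2 = 65536 ≡ 253 (mod 463)
2^32 = (2^16)^2 ≡ 253^2 = 64009 ≡ 115 (mod 463)
2^52 = 2^32 · 2^16 · 2^4 ≡ 115 · 253 · 16 ≡ 205 (mod 463).
So A = 205. Hiro then computes K = A^y mod p = 205^10 mod 463.
205^1 ≡ 205 (mod 463)
205^2 = (205^1)^2 ≡ 205^2 = 42025 ≡ 355 (mod 463)
205^4 = (205^2)^2 ≡ 355^2 = 126025 ≡ 89 (mod 463)
205^8 = (205^4)^2 ≡ 89^2 = 7921 ≡ 50 (mod 463)
205^10 = 205^8 · 205^2 ≡ 50 · 355 ≡ 156 (mod 463).

156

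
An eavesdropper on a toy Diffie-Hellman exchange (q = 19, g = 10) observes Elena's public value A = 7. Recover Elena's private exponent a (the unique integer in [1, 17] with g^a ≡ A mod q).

12

Try successive powers of 10 modulo 19:
10^1 ≡ 10
10^2 ≡ 5
10^3 ≡ 12
10^4 ≡ 6
10^5 ≡ 3
10^6 ≡ 11
10^7 ≡ 15
10^8 ≡ 17
10^9 ≡ 18
10^10 ≡ 9
10^11 ≡ 14
10^12 ≡ 7
Found: a = 12.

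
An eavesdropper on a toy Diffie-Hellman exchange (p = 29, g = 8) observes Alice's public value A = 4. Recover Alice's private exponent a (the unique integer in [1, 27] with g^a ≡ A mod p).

Try successive powers of 8 modulo 29:
8^1 ≡ 8
8^2 ≡ 6
8^3 ≡ 19
8^4 ≡ 7
8^5 ≡ 27
8^6 ≡ 13
8^7 ≡ 17
8^8 ≡ 20
8^9 ≡ 15
8^10 ≡ 4
Found: a = 10.

10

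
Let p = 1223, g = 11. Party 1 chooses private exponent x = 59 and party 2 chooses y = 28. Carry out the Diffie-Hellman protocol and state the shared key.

Party 1 sends A = g^x mod p = 11^59 mod 1223.
11^1 ≡ 11 (mod 1223)
11^2 = (11^1)^2 ≡ 11^2 = 121 ≡ 121 (mod 1223)
11^4 = (11^2)^2 ≡ 121^2 = 14641 ≡ 1188 (mod 1223)
11^8 = (11^4)^2 ≡ 1188^2 = 1411344 ≡ 2 (mod 1223)
11^16 = (11^8)^2 ≡ 2^2 = 4 ≡ 4 (mod 1223)
11^32 = (11^16)^2 ≡ 4^2 = 16 ≡ 16 (mod 1223)
11^59 = 11^32 · 11^16 · 11^8 · 11^2 · 11^1 ≡ 16 · 4 · 2 · 121 · 11 ≡ 371 (mod 1223).
So A = 371. Party 2 then computes K = A^y mod p = 371^28 mod 1223.
371^1 ≡ 371 (mod 1223)
371^2 = (371^1)^2 ≡ 371^2 = 137641 ≡ 665 (mod 1223)
371^4 = (371^2)^2 ≡ 665^2 = 442225 ≡ 722 (mod 1223)
371^8 = (371^4)^2 ≡ 722^2 = 521284 ≡ 286 (mod 1223)
371^16 = (371^8)^2 ≡ 286^2 = 81796 ≡ 1078 (mod 1223)
371^28 = 371^16 · 371^8 · 371^4 ≡ 1078 · 286 · 722 ≡ 146 (mod 1223).

146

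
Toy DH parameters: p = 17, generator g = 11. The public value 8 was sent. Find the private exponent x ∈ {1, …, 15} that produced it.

Try successive powers of 11 modulo 17:
11^1 ≡ 11
11^2 ≡ 2
11^3 ≡ 5
11^4 ≡ 4
11^5 ≡ 10
11^6 ≡ 8
Found: x = 6.

6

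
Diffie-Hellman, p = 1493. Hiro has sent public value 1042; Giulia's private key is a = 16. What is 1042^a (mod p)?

Shared key K = 1042^16 mod 1493.
1042^1 ≡ 1042 (mod 1493)
1042^2 = (1042^1)^2 ≡ 1042^2 = 1085764 ≡ 353 (mod 1493)
1042^4 = (1042^2)^2 ≡ 353^2 = 124609 ≡ 690 (mod 1493)
1042^8 = (1042^4)^2 ≡ 690^2 = 476100 ≡ 1326 (mod 1493)
1042^16 = (1042^8)^2 ≡ 1326^2 = 1758276 ≡ 1015 (mod 1493)

1015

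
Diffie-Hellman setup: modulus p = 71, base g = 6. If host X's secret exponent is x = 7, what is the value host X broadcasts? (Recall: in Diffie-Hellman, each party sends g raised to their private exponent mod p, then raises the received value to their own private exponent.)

Public value = 6^7 (mod 71).
6^1 ≡ 6 (mod 71)
6^2 = (6^1)^2 ≡ 6^2 = 36 ≡ 36 (mod 71)
6^4 = (6^2)^2 ≡ 36^2 = 1296 ≡ 18 (mod 71)
6^7 = 6^4 · 6^2 · 6^1 ≡ 18 · 36 · 6 ≡ 54 (mod 71).

54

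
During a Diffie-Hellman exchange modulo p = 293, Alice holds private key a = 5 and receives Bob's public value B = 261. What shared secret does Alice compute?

221

Shared key K = 261^5 mod 293.
261^1 ≡ 261 (mod 293)
261^2 = (261^1)^2 ≡ 261^2 = 68121 ≡ 145 (mod 293)
261^4 = (261^2)^2 ≡ 145^2 = 21025 ≡ 222 (mod 293)
261^5 = 261^4 · 261^1 ≡ 222 · 261 ≡ 221 (mod 293).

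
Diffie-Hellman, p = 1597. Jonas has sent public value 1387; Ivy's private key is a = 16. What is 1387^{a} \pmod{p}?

Shared key K = 1387^16 mod 1597.
1387^1 ≡ 1387 (mod 1597)
1387^2 = (1387^1)^2 ≡ 1387^2 = 1923769 ≡ 981 (mod 1597)
1387^4 = (1387^2)^2 ≡ 981^2 = 962361 ≡ 967 (mod 1597)
1387^8 = (1387^4)^2 ≡ 967^2 = 935089 ≡ 844 (mod 1597)
1387^16 = (1387^8)^2 ≡ 844^2 = 712336 ≡ 74 (mod 1597)

74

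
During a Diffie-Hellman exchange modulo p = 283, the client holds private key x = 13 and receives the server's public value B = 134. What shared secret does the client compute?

60

Shared key K = 134^13 mod 283.
134^1 ≡ 134 (mod 283)
134^2 = (134^1)^2 ≡ 134^2 = 17956 ≡ 127 (mod 283)
134^4 = (134^2)^2 ≡ 127^2 = 16129 ≡ 281 (mod 283)
134^8 = (134^4)^2 ≡ 281^2 = 78961 ≡ 4 (mod 283)
134^13 = 134^8 · 134^4 · 134^1 ≡ 4 · 281 · 134 ≡ 60 (mod 283).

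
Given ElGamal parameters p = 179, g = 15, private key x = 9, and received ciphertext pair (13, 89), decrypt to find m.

Shared mask s = c₁^x mod p = 13^9 mod 179.
13^1 ≡ 13 (mod 179)
13^2 = (13^1)^2 ≡ 13^2 = 169 ≡ 169 (mod 179)
13^4 = (13^2)^2 ≡ 169^2 = 28561 ≡ 100 (mod 179)
13^8 = (13^4)^2 ≡ 100^2 = 10000 ≡ 155 (mod 179)
13^9 = 13^8 · 13^1 ≡ 155 · 13 ≡ 46 (mod 179).
So s = 46; s⁻¹ ≡ 144 (mod 179).
m = c₂ · s⁻¹ mod 179 = 89 · 144 mod 179 = 107.

107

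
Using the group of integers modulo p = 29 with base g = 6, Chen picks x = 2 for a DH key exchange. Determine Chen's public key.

Public value = 6^2 mod 29.
6^1 ≡ 6 (mod 29)
6^2 = (6^1)^2 ≡ 6^2 = 36 ≡ 7 (mod 29)

7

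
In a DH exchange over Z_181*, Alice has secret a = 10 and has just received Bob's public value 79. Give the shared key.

80

Shared key K = 79^10 mod 181.
79^1 ≡ 79 (mod 181)
79^2 = (79^1)^2 ≡ 79^2 = 6241 ≡ 87 (mod 181)
79^4 = (79^2)^2 ≡ 87^2 = 7569 ≡ 148 (mod 181)
79^8 = (79^4)^2 ≡ 148^2 = 21904 ≡ 3 (mod 181)
79^10 = 79^8 · 79^2 ≡ 3 · 87 ≡ 80 (mod 181).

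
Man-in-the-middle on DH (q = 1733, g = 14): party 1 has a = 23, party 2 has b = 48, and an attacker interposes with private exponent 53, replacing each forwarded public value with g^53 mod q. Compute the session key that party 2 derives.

1705

Party 2 receives an attacker's public value M = 14^53 mod 1733 instead of the honest one.
14^1 ≡ 14 (mod 1733)
14^2 = (14^1)^2 ≡ 14^2 = 196 ≡ 196 (mod 1733)
14^4 = (14^2)^2 ≡ 196^2 = 38416 ≡ 290 (mod 1733)
14^8 = (14^4)^2 ≡ 290^2 = 84100 ≡ 916 (mod 1733)
14^16 = (14^8)^2 ≡ 916^2 = 839056 ≡ 284 (mod 1733)
14^32 = (14^16)^2 ≡ 284^2 = 80656 ≡ 938 (mod 1733)
14^53 = 14^32 · 14^16 · 14^4 · 14^1 ≡ 938 · 284 · 290 · 14 ≡ 84 (mod 1733).
So M = 84. Party 2 computes K = M^48 mod 1733.
84^1 ≡ 84 (mod 1733)
84^2 = (84^1)^2 ≡ 84^2 = 7056 ≡ 124 (mod 1733)
84^4 = (84^2)^2 ≡ 124^2 = 15376 ≡ 1512 (mod 1733)
84^8 = (84^4)^2 ≡ 1512^2 = 2286144 ≡ 317 (mod 1733)
84^16 = (84^8)^2 ≡ 317^2 = 100489 ≡ 1708 (mod 1733)
84^32 = (84^16)^2 ≡ 1708^2 = 2917264 ≡ 625 (mod 1733)
84^48 = 84^32 · 84^16 ≡ 625 · 1708 ≡ 1705 (mod 1733).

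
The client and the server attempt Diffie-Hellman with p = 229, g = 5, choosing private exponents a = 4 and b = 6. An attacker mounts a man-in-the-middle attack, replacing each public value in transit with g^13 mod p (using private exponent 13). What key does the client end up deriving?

82

The client receives an attacker's public value M = 5^13 mod 229 instead of the honest one.
5^1 ≡ 5 (mod 229)
5^2 = (5^1)^2 ≡ 5^2 = 25 ≡ 25 (mod 229)
5^4 = (5^2)^2 ≡ 25^2 = 625 ≡ 167 (mod 229)
5^8 = (5^4)^2 ≡ 167^2 = 27889 ≡ 180 (mod 229)
5^13 = 5^8 · 5^4 · 5^1 ≡ 180 · 167 · 5 ≡ 76 (mod 229).
So M = 76. The client computes K = M^4 mod 229.
76^1 ≡ 76 (mod 229)
76^2 = (76^1)^2 ≡ 76^2 = 5776 ≡ 51 (mod 229)
76^4 = (76^2)^2 ≡ 51^2 = 2601 ≡ 82 (mod 229)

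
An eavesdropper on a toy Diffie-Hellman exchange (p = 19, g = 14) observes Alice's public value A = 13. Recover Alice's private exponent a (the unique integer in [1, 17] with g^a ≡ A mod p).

Try successive powers of 14 modulo 19:
14^1 ≡ 14
14^2 ≡ 6
14^3 ≡ 8
14^4 ≡ 17
14^5 ≡ 10
14^6 ≡ 7
14^7 ≡ 3
14^8 ≡ 4
14^9 ≡ 18
14^10 ≡ 5
14^11 ≡ 13
Found: a = 11.

11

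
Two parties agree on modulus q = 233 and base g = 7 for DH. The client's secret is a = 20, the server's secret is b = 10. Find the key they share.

175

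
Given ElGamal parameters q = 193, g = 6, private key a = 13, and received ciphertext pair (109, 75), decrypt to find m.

6

Shared mask s = c₁^a mod q = 109^13 mod 193.
109^1 ≡ 109 (mod 193)
109^2 = (109^1)^2 ≡ 109^2 = 11881 ≡ 108 (mod 193)
109^4 = (109^2)^2 ≡ 108^2 = 11664 ≡ 84 (mod 193)
109^8 = (109^4)^2 ≡ 84^2 = 7056 ≡ 108 (mod 193)
109^13 = 109^8 · 109^4 · 109^1 ≡ 108 · 84 · 109 ≡ 109 (mod 193).
So s = 109; s⁻¹ ≡ 85 (mod 193).
m = c₂ · s⁻¹ mod 193 = 75 · 85 mod 193 = 6.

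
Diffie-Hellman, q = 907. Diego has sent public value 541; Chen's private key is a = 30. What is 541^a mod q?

21

Shared key K = 541^30 mod 907.
541^1 ≡ 541 (mod 907)
541^2 = (541^1)^2 ≡ 541^2 = 292681 ≡ 627 (mod 907)
541^4 = (541^2)^2 ≡ 627^2 = 393129 ≡ 398 (mod 907)
541^8 = (541^4)^2 ≡ 398^2 = 158404 ≡ 586 (mod 907)
541^16 = (541^8)^2 ≡ 586^2 = 343396 ≡ 550 (mod 907)
541^30 = 541^16 · 541^8 · 541^4 · 541^2 ≡ 550 · 586 · 398 · 627 ≡ 21 (mod 907).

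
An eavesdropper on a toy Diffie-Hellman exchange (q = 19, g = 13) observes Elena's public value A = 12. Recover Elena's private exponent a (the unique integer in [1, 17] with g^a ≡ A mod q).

Try successive powers of 13 modulo 19:
13^1 ≡ 13
13^2 ≡ 17
13^3 ≡ 12
Found: a = 3.

3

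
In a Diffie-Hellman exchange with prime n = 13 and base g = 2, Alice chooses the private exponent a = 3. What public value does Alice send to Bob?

Public value = 2^3 (mod 13).
2^1 ≡ 2 (mod 13)
2^2 = (2^1)^2 ≡ 2^2 = 4 ≡ 4 (mod 13)
2^3 = 2^2 · 2^1 ≡ 4 · 2 ≡ 8 (mod 13).

8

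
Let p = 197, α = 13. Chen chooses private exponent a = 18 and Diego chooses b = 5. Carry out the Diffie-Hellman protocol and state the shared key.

160

Chen sends A = α^a mod p = 13^18 mod 197.
13^1 ≡ 13 (mod 197)
13^2 = (13^1)^2 ≡ 13^2 = 169 ≡ 169 (mod 197)
13^4 = (13^2)^2 ≡ 169^2 = 28561 ≡ 193 (mod 197)
13^8 = (13^4)^2 ≡ 193^2 = 37249 ≡ 16 (mod 197)
13^16 = (13^8)^2 ≡ 16^2 = 256 ≡ 59 (mod 197)
13^18 = 13^16 · 13^2 ≡ 59 · 169 ≡ 121 (mod 197).
So A = 121. Diego then computes K = A^b mod p = 121^5 mod 197.
121^1 ≡ 121 (mod 197)
121^2 = (121^1)^2 ≡ 121^2 = 14641 ≡ 63 (mod 197)
121^4 = (121^2)^2 ≡ 63^2 = 3969 ≡ 29 (mod 197)
121^5 = 121^4 · 121^1 ≡ 29 · 121 ≡ 160 (mod 197).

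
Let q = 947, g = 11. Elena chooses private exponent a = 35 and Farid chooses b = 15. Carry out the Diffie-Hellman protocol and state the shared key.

392

Farid sends B = g^b mod q = 11^15 mod 947.
11^1 ≡ 11 (mod 947)
11^2 = (11^1)^2 ≡ 11^2 = 121 ≡ 121 (mod 947)
11^4 = (11^2)^2 ≡ 121^2 = 14641 ≡ 436 (mod 947)
11^8 = (11^4)^2 ≡ 436^2 = 190096 ≡ 696 (mod 947)
11^15 = 11^8 · 11^4 · 11^2 · 11^1 ≡ 696 · 436 · 121 · 11 ≡ 648 (mod 947).
So B = 648. Elena then computes K = B^a mod q = 648^35 mod 947.
648^1 ≡ 648 (mod 947)
648^2 = (648^1)^2 ≡ 648^2 = 419904 ≡ 383 (mod 947)
648^4 = (648^2)^2 ≡ 383^2 = 146689 ≡ 851 (mod 947)
648^8 = (648^4)^2 ≡ 851^2 = 724201 ≡ 693 (mod 947)
648^16 = (648^8)^2 ≡ 693^2 = 480249 ≡ 120 (mod 947)
648^32 = (648^16)^2 ≡ 120^2 = 14400 ≡ 195 (mod 947)
648^35 = 648^32 · 648^2 · 648^1 ≡ 195 · 383 · 648 ≡ 392 (mod 947).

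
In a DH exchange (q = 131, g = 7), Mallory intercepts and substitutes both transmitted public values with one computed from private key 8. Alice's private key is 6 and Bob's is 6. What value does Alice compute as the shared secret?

44

Alice receives Mallory's public value M = 7^8 mod 131 instead of the honest one.
7^1 ≡ 7 (mod 131)
7^2 = (7^1)^2 ≡ 7^2 = 49 ≡ 49 (mod 131)
7^4 = (7^2)^2 ≡ 49^2 = 2401 ≡ 43 (mod 131)
7^8 = (7^4)^2 ≡ 43^2 = 1849 ≡ 15 (mod 131)
So M = 15. Alice computes K = M^6 mod 131.
15^1 ≡ 15 (mod 131)
15^2 = (15^1)^2 ≡ 15^2 = 225 ≡ 94 (mod 131)
15^4 = (15^2)^2 ≡ 94^2 = 8836 ≡ 59 (mod 131)
15^6 = 15^4 · 15^2 ≡ 59 · 94 ≡ 44 (mod 131).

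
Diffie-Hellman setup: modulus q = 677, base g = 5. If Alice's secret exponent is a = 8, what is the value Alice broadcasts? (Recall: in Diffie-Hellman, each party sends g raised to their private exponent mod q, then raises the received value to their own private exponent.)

673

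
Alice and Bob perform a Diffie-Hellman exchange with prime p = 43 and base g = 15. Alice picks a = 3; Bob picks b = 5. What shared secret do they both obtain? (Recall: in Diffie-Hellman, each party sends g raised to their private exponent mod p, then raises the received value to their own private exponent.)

4

Bob sends B = g^b mod p = 15^5 mod 43.
15^1 ≡ 15 (mod 43)
15^2 = (15^1)^2 ≡ 15^2 = 225 ≡ 10 (mod 43)
15^4 = (15^2)^2 ≡ 10^2 = 100 ≡ 14 (mod 43)
15^5 = 15^4 · 15^1 ≡ 14 · 15 ≡ 38 (mod 43).
So B = 38. Alice then computes K = B^a mod p = 38^3 mod 43.
38^1 ≡ 38 (mod 43)
38^2 = (38^1)^2 ≡ 38^2 = 1444 ≡ 25 (mod 43)
38^3 = 38^2 · 38^1 ≡ 25 · 38 ≡ 4 (mod 43).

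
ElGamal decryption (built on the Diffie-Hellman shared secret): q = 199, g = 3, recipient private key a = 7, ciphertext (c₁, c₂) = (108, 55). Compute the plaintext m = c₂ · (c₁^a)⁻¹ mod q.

Shared mask s = c₁^a mod q = 108^7 mod 199.
108^1 ≡ 108 (mod 199)
108^2 = (108^1)^2 ≡ 108^2 = 11664 ≡ 122 (mod 199)
108^4 = (108^2)^2 ≡ 122^2 = 14884 ≡ 158 (mod 199)
108^7 = 108^4 · 108^2 · 108^1 ≡ 158 · 122 · 108 ≡ 69 (mod 199).
So s = 69; s⁻¹ ≡ 75 (mod 199).
m = c₂ · s⁻¹ mod 199 = 55 · 75 mod 199 = 145.

145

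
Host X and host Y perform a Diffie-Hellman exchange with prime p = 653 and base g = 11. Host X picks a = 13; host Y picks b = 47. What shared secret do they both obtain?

539

Host Y sends B = g^b mod p = 11^47 mod 653.
11^1 ≡ 11 (mod 653)
11^2 = (11^1)^2 ≡ 11^2 = 121 ≡ 121 (mod 653)
11^4 = (11^2)^2 ≡ 121^2 = 14641 ≡ 275 (mod 653)
11^8 = (11^4)^2 ≡ 275^2 = 75625 ≡ 530 (mod 653)
11^16 = (11^8)^2 ≡ 530^2 = 280900 ≡ 110 (mod 653)
11^32 = (11^16)^2 ≡ 110^2 = 12100 ≡ 346 (mod 653)
11^47 = 11^32 · 11^8 · 11^4 · 11^2 · 11^1 ≡ 346 · 530 · 275 · 121 · 11 ≡ 195 (mod 653).
So B = 195. Host X then computes K = B^a mod p = 195^13 mod 653.
195^1 ≡ 195 (mod 653)
195^2 = (195^1)^2 ≡ 195^2 = 38025 ≡ 151 (mod 653)
195^4 = (195^2)^2 ≡ 151^2 = 22801 ≡ 599 (mod 653)
195^8 = (195^4)^2 ≡ 599^2 = 358801 ≡ 304 (mod 653)
195^13 = 195^8 · 195^4 · 195^1 ≡ 304 · 599 · 195 ≡ 539 (mod 653).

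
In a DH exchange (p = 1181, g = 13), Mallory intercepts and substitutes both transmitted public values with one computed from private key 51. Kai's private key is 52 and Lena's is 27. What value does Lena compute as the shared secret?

1071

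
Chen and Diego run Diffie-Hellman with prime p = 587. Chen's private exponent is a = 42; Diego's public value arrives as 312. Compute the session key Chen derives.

Shared key K = 312^42 mod 587.
312^1 ≡ 312 (mod 587)
312^2 = (312^1)^2 ≡ 312^2 = 97344 ≡ 489 (mod 587)
312^4 = (312^2)^2 ≡ 489^2 = 239121 ≡ 212 (mod 587)
312^8 = (312^4)^2 ≡ 212^2 = 44944 ≡ 332 (mod 587)
312^16 = (312^8)^2 ≡ 332^2 = 110224 ≡ 455 (mod 587)
312^32 = (312^16)^2 ≡ 455^2 = 207025 ≡ 401 (mod 587)
312^42 = 312^32 · 312^8 · 312^2 ≡ 401 · 332 · 489 ≡ 313 (mod 587).

313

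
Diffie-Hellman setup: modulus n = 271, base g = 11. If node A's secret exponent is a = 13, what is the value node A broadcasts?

Public value = 11^13 mod 271.
11^1 ≡ 11 (mod 271)
11^2 = (11^1)^2 ≡ 11^2 = 121 ≡ 121 (mod 271)
11^4 = (11^2)^2 ≡ 121^2 = 14641 ≡ 7 (mod 271)
11^8 = (11^4)^2 ≡ 7^2 = 49 ≡ 49 (mod 271)
11^13 = 11^8 · 11^4 · 11^1 ≡ 49 · 7 · 11 ≡ 250 (mod 271).

250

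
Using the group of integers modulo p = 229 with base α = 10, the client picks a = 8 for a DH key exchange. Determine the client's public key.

Public value = 10^8 (mod 229).
10^1 ≡ 10 (mod 229)
10^2 = (10^1)^2 ≡ 10^2 = 100 ≡ 100 (mod 229)
10^4 = (10^2)^2 ≡ 100^2 = 10000 ≡ 153 (mod 229)
10^8 = (10^4)^2 ≡ 153^2 = 23409 ≡ 51 (mod 229)

51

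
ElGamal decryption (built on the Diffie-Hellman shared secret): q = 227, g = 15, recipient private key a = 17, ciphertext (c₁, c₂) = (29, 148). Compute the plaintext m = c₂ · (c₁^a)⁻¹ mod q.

106

Shared mask s = c₁^a mod q = 29^17 mod 227.
29^1 ≡ 29 (mod 227)
29^2 = (29^1)^2 ≡ 29^2 = 841 ≡ 160 (mod 227)
29^4 = (29^2)^2 ≡ 160^2 = 25600 ≡ 176 (mod 227)
29^8 = (29^4)^2 ≡ 176^2 = 30976 ≡ 104 (mod 227)
29^16 = (29^8)^2 ≡ 104^2 = 10816 ≡ 147 (mod 227)
29^17 = 29^16 · 29^1 ≡ 147 · 29 ≡ 177 (mod 227).
So s = 177; s⁻¹ ≡ 59 (mod 227).
m = c₂ · s⁻¹ mod 227 = 148 · 59 mod 227 = 106.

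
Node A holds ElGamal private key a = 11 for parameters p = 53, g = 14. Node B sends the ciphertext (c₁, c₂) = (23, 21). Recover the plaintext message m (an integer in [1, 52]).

6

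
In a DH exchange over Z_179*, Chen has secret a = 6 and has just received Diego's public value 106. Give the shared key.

Shared key K = 106^6 mod 179.
106^1 ≡ 106 (mod 179)
106^2 = (106^1)^2 ≡ 106^2 = 11236 ≡ 138 (mod 179)
106^4 = (106^2)^2 ≡ 138^2 = 19044 ≡ 70 (mod 179)
106^6 = 106^4 · 106^2 ≡ 70 · 138 ≡ 173 (mod 179).

173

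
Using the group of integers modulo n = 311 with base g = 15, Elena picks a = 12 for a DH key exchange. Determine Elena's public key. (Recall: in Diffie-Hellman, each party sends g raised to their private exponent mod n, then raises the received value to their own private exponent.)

300

Public value = 15^12 mod 311.
15^1 ≡ 15 (mod 311)
15^2 = (15^1)^2 ≡ 15^2 = 225 ≡ 225 (mod 311)
15^4 = (15^2)^2 ≡ 225^2 = 50625 ≡ 243 (mod 311)
15^8 = (15^4)^2 ≡ 243^2 = 59049 ≡ 270 (mod 311)
15^12 = 15^8 · 15^4 ≡ 270 · 243 ≡ 300 (mod 311).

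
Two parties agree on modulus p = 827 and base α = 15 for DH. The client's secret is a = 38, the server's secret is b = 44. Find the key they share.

790

The client sends A = α^a mod p = 15^38 mod 827.
15^1 ≡ 15 (mod 827)
15^2 = (15^1)^2 ≡ 15^2 = 225 ≡ 225 (mod 827)
15^4 = (15^2)^2 ≡ 225^2 = 50625 ≡ 178 (mod 827)
15^8 = (15^4)^2 ≡ 178^2 = 31684 ≡ 258 (mod 827)
15^16 = (15^8)^2 ≡ 258^2 = 66564 ≡ 404 (mod 827)
15^32 = (15^16)^2 ≡ 404^2 = 163216 ≡ 297 (mod 827)
15^38 = 15^32 · 15^4 · 15^2 ≡ 297 · 178 · 225 ≡ 109 (mod 827).
So A = 109. The server then computes K = A^b mod p = 109^44 mod 827.
109^1 ≡ 109 (mod 827)
109^2 = (109^1)^2 ≡ 109^2 = 11881 ≡ 303 (mod 827)
109^4 = (109^2)^2 ≡ 303^2 = 91809 ≡ 12 (mod 827)
109^8 = (109^4)^2 ≡ 12^2 = 144 ≡ 144 (mod 827)
109^16 = (109^8)^2 ≡ 144^2 = 20736 ≡ 61 (mod 827)
109^32 = (109^16)^2 ≡ 61^2 = 3721 ≡ 413 (mod 827)
109^44 = 109^32 · 109^8 · 109^4 ≡ 413 · 144 · 12 ≡ 790 (mod 827).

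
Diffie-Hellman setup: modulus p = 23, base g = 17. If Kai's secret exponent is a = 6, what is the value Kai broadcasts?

12

Public value = 17^6 mod 23.
17^1 ≡ 17 (mod 23)
17^2 = (17^1)^2 ≡ 17^2 = 289 ≡ 13 (mod 23)
17^4 = (17^2)^2 ≡ 13^2 = 169 ≡ 8 (mod 23)
17^6 = 17^4 · 17^2 ≡ 8 · 13 ≡ 12 (mod 23).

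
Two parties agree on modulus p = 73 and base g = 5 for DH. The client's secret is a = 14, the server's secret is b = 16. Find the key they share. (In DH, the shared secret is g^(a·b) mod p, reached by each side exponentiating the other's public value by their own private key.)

The server sends B = g^b mod p = 5^16 mod 73.
5^1 ≡ 5 (mod 73)
5^2 = (5^1)^2 ≡ 5^2 = 25 ≡ 25 (mod 73)
5^4 = (5^2)^2 ≡ 25^2 = 625 ≡ 41 (mod 73)
5^8 = (5^4)^2 ≡ 41^2 = 1681 ≡ 2 (mod 73)
5^16 = (5^8)^2 ≡ 2^2 = 4 ≡ 4 (mod 73)
So B = 4. The client then computes K = B^a mod p = 4^14 mod 73.
4^1 ≡ 4 (mod 73)
4^2 = (4^1)^2 ≡ 4^2 = 16 ≡ 16 (mod 73)
4^4 = (4^2)^2 ≡ 16^2 = 256 ≡ 37 (mod 73)
4^8 = (4^4)^2 ≡ 37^2 = 1369 ≡ 55 (mod 73)
4^14 = 4^8 · 4^4 · 4^2 ≡ 55 · 37 · 16 ≡ 2 (mod 73).

2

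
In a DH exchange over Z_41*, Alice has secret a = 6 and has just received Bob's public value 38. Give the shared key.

32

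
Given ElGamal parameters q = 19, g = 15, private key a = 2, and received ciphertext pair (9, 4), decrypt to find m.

Shared mask s = c₁^a mod q = 9^2 mod 19.
9^1 ≡ 9 (mod 19)
9^2 = (9^1)^2 ≡ 9^2 = 81 ≡ 5 (mod 19)
So s = 5; s⁻¹ ≡ 4 (mod 19).
m = c₂ · s⁻¹ mod 19 = 4 · 4 mod 19 = 16.

16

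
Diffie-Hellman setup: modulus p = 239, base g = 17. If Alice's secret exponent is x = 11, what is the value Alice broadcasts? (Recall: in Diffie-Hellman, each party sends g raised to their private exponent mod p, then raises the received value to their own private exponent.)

Public value = 17^11 mod 239.
17^1 ≡ 17 (mod 239)
17^2 = (17^1)^2 ≡ 17^2 = 289 ≡ 50 (mod 239)
17^4 = (17^2)^2 ≡ 50^2 = 2500 ≡ 110 (mod 239)
17^8 = (17^4)^2 ≡ 110^2 = 12100 ≡ 150 (mod 239)
17^11 = 17^8 · 17^2 · 17^1 ≡ 150 · 50 · 17 ≡ 113 (mod 239).

113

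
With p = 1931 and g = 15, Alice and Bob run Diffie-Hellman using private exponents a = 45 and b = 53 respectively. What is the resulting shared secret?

588

Bob sends B = g^b mod p = 15^53 mod 1931.
15^1 ≡ 15 (mod 1931)
15^2 = (15^1)^2 ≡ 15^2 = 225 ≡ 225 (mod 1931)
15^4 = (15^2)^2 ≡ 225^2 = 50625 ≡ 419 (mod 1931)
15^8 = (15^4)^2 ≡ 419^2 = 175561 ≡ 1771 (mod 1931)
15^16 = (15^8)^2 ≡ 1771^2 = 3136441 ≡ 497 (mod 1931)
15^32 = (15^16)^2 ≡ 497^2 = 247009 ≡ 1772 (mod 1931)
15^53 = 15^32 · 15^16 · 15^4 · 15^1 ≡ 1772 · 497 · 419 · 15 ≡ 1369 (mod 1931).
So B = 1369. Alice then computes K = B^a mod p = 1369^45 mod 1931.
1369^1 ≡ 1369 (mod 1931)
1369^2 = (1369^1)^2 ≡ 1369^2 = 1874161 ≡ 1091 (mod 1931)
1369^4 = (1369^2)^2 ≡ 1091^2 = 1190281 ≡ 785 (mod 1931)
1369^8 = (1369^4)^2 ≡ 785^2 = 616225 ≡ 236 (mod 1931)
1369^16 = (1369^8)^2 ≡ 236^2 = 55696 ≡ 1628 (mod 1931)
1369^32 = (1369^16)^2 ≡ 1628^2 = 2650384 ≡ 1052 (mod 1931)
1369^45 = 1369^32 · 1369^8 · 1369^4 · 1369^1 ≡ 1052 · 236 · 785 · 1369 ≡ 588 (mod 1931).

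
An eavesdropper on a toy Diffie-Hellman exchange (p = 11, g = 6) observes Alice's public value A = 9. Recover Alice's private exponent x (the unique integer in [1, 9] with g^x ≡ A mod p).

4

Try successive powers of 6 modulo 11:
6^1 ≡ 6
6^2 ≡ 3
6^3 ≡ 7
6^4 ≡ 9
Found: x = 4.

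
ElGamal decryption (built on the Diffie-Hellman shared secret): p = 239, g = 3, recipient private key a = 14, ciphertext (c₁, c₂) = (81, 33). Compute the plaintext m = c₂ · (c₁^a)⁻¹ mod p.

198

Shared mask s = c₁^a mod p = 81^14 mod 239.
81^1 ≡ 81 (mod 239)
81^2 = (81^1)^2 ≡ 81^2 = 6561 ≡ 108 (mod 239)
81^4 = (81^2)^2 ≡ 108^2 = 11664 ≡ 192 (mod 239)
81^8 = (81^4)^2 ≡ 192^2 = 36864 ≡ 58 (mod 239)
81^14 = 81^8 · 81^4 · 81^2 ≡ 58 · 192 · 108 ≡ 40 (mod 239).
So s = 40; s⁻¹ ≡ 6 (mod 239).
m = c₂ · s⁻¹ mod 239 = 33 · 6 mod 239 = 198.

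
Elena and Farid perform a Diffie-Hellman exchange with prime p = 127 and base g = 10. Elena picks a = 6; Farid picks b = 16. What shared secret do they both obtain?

4

Farid sends B = g^b mod p = 10^16 mod 127.
10^1 ≡ 10 (mod 127)
10^2 = (10^1)^2 ≡ 10^2 = 100 ≡ 100 (mod 127)
10^4 = (10^2)^2 ≡ 100^2 = 10000 ≡ 94 (mod 127)
10^8 = (10^4)^2 ≡ 94^2 = 8836 ≡ 73 (mod 127)
10^16 = (10^8)^2 ≡ 73^2 = 5329 ≡ 122 (mod 127)
So B = 122. Elena then computes K = B^a mod p = 122^6 mod 127.
122^1 ≡ 122 (mod 127)
122^2 = (122^1)^2 ≡ 122^2 = 14884 ≡ 25 (mod 127)
122^4 = (122^2)^2 ≡ 25^2 = 625 ≡ 117 (mod 127)
122^6 = 122^4 · 122^2 ≡ 117 · 25 ≡ 4 (mod 127).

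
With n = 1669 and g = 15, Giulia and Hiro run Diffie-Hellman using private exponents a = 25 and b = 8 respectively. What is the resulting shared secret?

Hiro sends B = g^b mod n = 15^8 mod 1669.
15^1 ≡ 15 (mod 1669)
15^2 = (15^1)^2 ≡ 15^2 = 225 ≡ 225 (mod 1669)
15^4 = (15^2)^2 ≡ 225^2 = 50625 ≡ 555 (mod 1669)
15^8 = (15^4)^2 ≡ 555^2 = 308025 ≡ 929 (mod 1669)
So B = 929. Giulia then computes K = B^a mod n = 929^25 mod 1669.
929^1 ≡ 929 (mod 1669)
929^2 = (929^1)^2 ≡ 929^2 = 863041 ≡ 168 (mod 1669)
929^4 = (929^2)^2 ≡ 168^2 = 28224 ≡ 1520 (mod 1669)
929^8 = (929^4)^2 ≡ 1520^2 = 2310400 ≡ 504 (mod 1669)
929^16 = (929^8)^2 ≡ 504^2 = 254016 ≡ 328 (mod 1669)
929^25 = 929^16 · 929^8 · 929^1 ≡ 328 · 504 · 929 ≡ 144 (mod 1669).

144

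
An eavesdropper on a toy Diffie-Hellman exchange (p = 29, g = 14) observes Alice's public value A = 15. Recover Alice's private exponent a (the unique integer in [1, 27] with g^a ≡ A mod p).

Try successive powers of 14 modulo 29:
14^1 ≡ 14
14^2 ≡ 22
14^3 ≡ 18
14^4 ≡ 20
14^5 ≡ 19
14^6 ≡ 5
14^7 ≡ 12
14^8 ≡ 23
14^9 ≡ 3
14^10 ≡ 13
14^11 ≡ 8
14^12 ≡ 25
14^13 ≡ 2
14^14 ≡ 28
14^15 ≡ 15
Found: a = 15.

15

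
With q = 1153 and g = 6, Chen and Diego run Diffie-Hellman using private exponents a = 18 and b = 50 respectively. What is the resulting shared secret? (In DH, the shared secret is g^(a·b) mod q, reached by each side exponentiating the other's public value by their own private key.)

156

Diego sends B = g^b mod q = 6^50 mod 1153.
6^1 ≡ 6 (mod 1153)
6^2 = (6^1)^2 ≡ 6^2 = 36 ≡ 36 (mod 1153)
6^4 = (6^2)^2 ≡ 36^2 = 1296 ≡ 143 (mod 1153)
6^8 = (6^4)^2 ≡ 143^2 = 20449 ≡ 848 (mod 1153)
6^16 = (6^8)^2 ≡ 848^2 = 719104 ≡ 785 (mod 1153)
6^32 = (6^16)^2 ≡ 785^2 = 616225 ≡ 523 (mod 1153)
6^50 = 6^32 · 6^16 · 6^2 ≡ 523 · 785 · 36 ≡ 826 (mod 1153).
So B = 826. Chen then computes K = B^a mod q = 826^18 mod 1153.
826^1 ≡ 826 (mod 1153)
826^2 = (826^1)^2 ≡ 826^2 = 682276 ≡ 853 (mod 1153)
826^4 = (826^2)^2 ≡ 853^2 = 727609 ≡ 66 (mod 1153)
826^8 = (826^4)^2 ≡ 66^2 = 4356 ≡ 897 (mod 1153)
826^16 = (826^8)^2 ≡ 897^2 = 804609 ≡ 968 (mod 1153)
826^18 = 826^16 · 826^2 ≡ 968 · 853 ≡ 156 (mod 1153).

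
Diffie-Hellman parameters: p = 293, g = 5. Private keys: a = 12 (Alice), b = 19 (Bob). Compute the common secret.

Alice sends A = g^a mod p = 5^12 mod 293.
5^1 ≡ 5 (mod 293)
5^2 = (5^1)^2 ≡ 5^2 = 25 ≡ 25 (mod 293)
5^4 = (5^2)^2 ≡ 25^2 = 625 ≡ 39 (mod 293)
5^8 = (5^4)^2 ≡ 39^2 = 1521 ≡ 56 (mod 293)
5^12 = 5^8 · 5^4 ≡ 56 · 39 ≡ 133 (mod 293).
So A = 133. Bob then computes K = A^b mod p = 133^19 mod 293.
133^1 ≡ 133 (mod 293)
133^2 = (133^1)^2 ≡ 133^2 = 17689 ≡ 109 (mod 293)
133^4 = (133^2)^2 ≡ 109^2 = 11881 ≡ 161 (mod 293)
133^8 = (133^4)^2 ≡ 161^2 = 25921 ≡ 137 (mod 293)
133^16 = (133^8)^2 ≡ 137^2 = 18769 ≡ 17 (mod 293)
133^19 = 133^16 · 133^2 · 133^1 ≡ 17 · 109 · 133 ≡ 36 (mod 293).

36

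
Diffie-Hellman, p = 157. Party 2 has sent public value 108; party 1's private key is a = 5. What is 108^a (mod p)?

93

Shared key K = 108^5 mod 157.
108^1 ≡ 108 (mod 157)
108^2 = (108^1)^2 ≡ 108^2 = 11664 ≡ 46 (mod 157)
108^4 = (108^2)^2 ≡ 46^2 = 2116 ≡ 75 (mod 157)
108^5 = 108^4 · 108^1 ≡ 75 · 108 ≡ 93 (mod 157).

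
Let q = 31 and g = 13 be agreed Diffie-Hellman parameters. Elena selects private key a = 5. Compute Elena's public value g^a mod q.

6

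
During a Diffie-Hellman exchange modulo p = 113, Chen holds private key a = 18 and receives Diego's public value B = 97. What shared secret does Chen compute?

109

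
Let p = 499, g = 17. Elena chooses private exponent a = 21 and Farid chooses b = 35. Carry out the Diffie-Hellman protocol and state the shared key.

Farid sends B = g^b mod p = 17^35 mod 499.
17^1 ≡ 17 (mod 499)
17^2 = (17^1)^2 ≡ 17^2 = 289 ≡ 289 (mod 499)
17^4 = (17^2)^2 ≡ 289^2 = 83521 ≡ 188 (mod 499)
17^8 = (17^4)^2 ≡ 188^2 = 35344 ≡ 414 (mod 499)
17^16 = (17^8)^2 ≡ 414^2 = 171396 ≡ 239 (mod 499)
17^32 = (17^16)^2 ≡ 239^2 = 57121 ≡ 235 (mod 499)
17^35 = 17^32 · 17^2 · 17^1 ≡ 235 · 289 · 17 ≡ 368 (mod 499).
So B = 368. Elena then computes K = B^a mod p = 368^21 mod 499.
368^1 ≡ 368 (mod 499)
368^2 = (368^1)^2 ≡ 368^2 = 135424 ≡ 195 (mod 499)
368^4 = (368^2)^2 ≡ 195^2 = 38025 ≡ 101 (mod 499)
368^8 = (368^4)^2 ≡ 101^2 = 10201 ≡ 221 (mod 499)
368^16 = (368^8)^2 ≡ 221^2 = 48841 ≡ 438 (mod 499)
368^21 = 368^16 · 368^4 · 368^1 ≡ 438 · 101 · 368 ≡ 208 (mod 499).

208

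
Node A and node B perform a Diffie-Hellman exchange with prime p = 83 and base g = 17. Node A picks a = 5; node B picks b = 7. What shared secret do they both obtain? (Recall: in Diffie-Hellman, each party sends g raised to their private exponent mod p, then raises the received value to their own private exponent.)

Node B sends B = g^b mod p = 17^7 mod 83.
17^1 ≡ 17 (mod 83)
17^2 = (17^1)^2 ≡ 17^2 = 289 ≡ 40 (mod 83)
17^4 = (17^2)^2 ≡ 40^2 = 1600 ≡ 23 (mod 83)
17^7 = 17^4 · 17^2 · 17^1 ≡ 23 · 40 · 17 ≡ 36 (mod 83).
So B = 36. Node A then computes K = B^a mod p = 36^5 mod 83.
36^1 ≡ 36 (mod 83)
36^2 = (36^1)^2 ≡ 36^2 = 1296 ≡ 51 (mod 83)
36^4 = (36^2)^2 ≡ 51^2 = 2601 ≡ 28 (mod 83)
36^5 = 36^4 · 36^1 ≡ 28 · 36 ≡ 12 (mod 83).

12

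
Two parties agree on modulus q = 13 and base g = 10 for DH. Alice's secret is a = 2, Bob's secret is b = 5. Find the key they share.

3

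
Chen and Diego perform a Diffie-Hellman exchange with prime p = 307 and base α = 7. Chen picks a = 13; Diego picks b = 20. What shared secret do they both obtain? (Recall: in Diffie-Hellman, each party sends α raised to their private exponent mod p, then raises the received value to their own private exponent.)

209

Diego sends B = α^b mod p = 7^20 mod 307.
7^1 ≡ 7 (mod 307)
7^2 = (7^1)^2 ≡ 7^2 = 49 ≡ 49 (mod 307)
7^4 = (7^2)^2 ≡ 49^2 = 2401 ≡ 252 (mod 307)
7^8 = (7^4)^2 ≡ 252^2 = 63504 ≡ 262 (mod 307)
7^16 = (7^8)^2 ≡ 262^2 = 68644 ≡ 183 (mod 307)
7^20 = 7^16 · 7^4 ≡ 183 · 252 ≡ 66 (mod 307).
So B = 66. Chen then computes K = B^a mod p = 66^13 mod 307.
66^1 ≡ 66 (mod 307)
66^2 = (66^1)^2 ≡ 66^2 = 4356 ≡ 58 (mod 307)
66^4 = (66^2)^2 ≡ 58^2 = 3364 ≡ 294 (mod 307)
66^8 = (66^4)^2 ≡ 294^2 = 86436 ≡ 169 (mod 307)
66^13 = 66^8 · 66^4 · 66^1 ≡ 169 · 294 · 66 ≡ 209 (mod 307).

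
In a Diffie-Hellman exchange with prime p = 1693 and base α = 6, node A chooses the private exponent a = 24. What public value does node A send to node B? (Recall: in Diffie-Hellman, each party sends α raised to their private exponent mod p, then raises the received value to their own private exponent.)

Public value = 6^24 (mod 1693).
6^1 ≡ 6 (mod 1693)
6^2 = (6^1)^2 ≡ 6^2 = 36 ≡ 36 (mod 1693)
6^4 = (6^2)^2 ≡ 36^2 = 1296 ≡ 1296 (mod 1693)
6^8 = (6^4)^2 ≡ 1296^2 = 1679616 ≡ 160 (mod 1693)
6^16 = (6^8)^2 ≡ 160^2 = 25600 ≡ 205 (mod 1693)
6^24 = 6^16 · 6^8 ≡ 205 · 160 ≡ 633 (mod 1693).

633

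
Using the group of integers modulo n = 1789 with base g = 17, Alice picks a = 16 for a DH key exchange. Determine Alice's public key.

1496

Public value = 17^16 (mod 1789).
17^1 ≡ 17 (mod 1789)
17^2 = (17^1)^2 ≡ 17^2 = 289 ≡ 289 (mod 1789)
17^4 = (17^2)^2 ≡ 289^2 = 83521 ≡ 1227 (mod 1789)
17^8 = (17^4)^2 ≡ 1227^2 = 1505529 ≡ 980 (mod 1789)
17^16 = (17^8)^2 ≡ 980^2 = 960400 ≡ 1496 (mod 1789)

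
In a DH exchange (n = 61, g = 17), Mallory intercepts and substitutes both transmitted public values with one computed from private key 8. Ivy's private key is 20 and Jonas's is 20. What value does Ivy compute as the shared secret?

47

Ivy receives Mallory's public value M = 17^8 mod 61 instead of the honest one.
17^1 ≡ 17 (mod 61)
17^2 = (17^1)^2 ≡ 17^2 = 289 ≡ 45 (mod 61)
17^4 = (17^2)^2 ≡ 45^2 = 2025 ≡ 12 (mod 61)
17^8 = (17^4)^2 ≡ 12^2 = 144 ≡ 22 (mod 61)
So M = 22. Ivy computes K = M^20 mod 61.
22^1 ≡ 22 (mod 61)
22^2 = (22^1)^2 ≡ 22^2 = 484 ≡ 57 (mod 61)
22^4 = (22^2)^2 ≡ 57^2 = 3249 ≡ 16 (mod 61)
22^8 = (22^4)^2 ≡ 16^2 = 256 ≡ 12 (mod 61)
22^16 = (22^8)^2 ≡ 12^2 = 144 ≡ 22 (mod 61)
22^20 = 22^16 · 22^4 ≡ 22 · 16 ≡ 47 (mod 61).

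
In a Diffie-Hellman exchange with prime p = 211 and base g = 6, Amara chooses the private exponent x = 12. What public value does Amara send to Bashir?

Public value = 6^12 mod 211.
6^1 ≡ 6 (mod 211)
6^2 = (6^1)^2 ≡ 6^2 = 36 ≡ 36 (mod 211)
6^4 = (6^2)^2 ≡ 36^2 = 1296 ≡ 30 (mod 211)
6^8 = (6^4)^2 ≡ 30^2 = 900 ≡ 56 (mod 211)
6^12 = 6^8 · 6^4 ≡ 56 · 30 ≡ 203 (mod 211).

203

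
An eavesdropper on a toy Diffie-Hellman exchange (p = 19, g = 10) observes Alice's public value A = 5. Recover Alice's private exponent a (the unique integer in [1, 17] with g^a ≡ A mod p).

2

Try successive powers of 10 modulo 19:
10^1 ≡ 10
10^2 ≡ 5
Found: a = 2.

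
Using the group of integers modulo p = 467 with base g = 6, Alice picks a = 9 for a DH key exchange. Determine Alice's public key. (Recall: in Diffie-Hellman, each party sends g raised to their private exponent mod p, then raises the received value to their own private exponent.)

Public value = 6^9 mod 467.
6^1 ≡ 6 (mod 467)
6^2 = (6^1)^2 ≡ 6^2 = 36 ≡ 36 (mod 467)
6^4 = (6^2)^2 ≡ 36^2 = 1296 ≡ 362 (mod 467)
6^8 = (6^4)^2 ≡ 362^2 = 131044 ≡ 284 (mod 467)
6^9 = 6^8 · 6^1 ≡ 284 · 6 ≡ 303 (mod 467).

303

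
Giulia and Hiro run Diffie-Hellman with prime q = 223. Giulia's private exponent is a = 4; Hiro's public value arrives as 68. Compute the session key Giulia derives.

136

Shared key K = 68^4 mod 223.
68^1 ≡ 68 (mod 223)
68^2 = (68^1)^2 ≡ 68^2 = 4624 ≡ 164 (mod 223)
68^4 = (68^2)^2 ≡ 164^2 = 26896 ≡ 136 (mod 223)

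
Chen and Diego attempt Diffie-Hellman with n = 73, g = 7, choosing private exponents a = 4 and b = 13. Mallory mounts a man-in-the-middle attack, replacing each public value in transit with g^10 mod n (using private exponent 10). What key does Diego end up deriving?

70

Diego receives Mallory's public value M = 7^10 mod 73 instead of the honest one.
7^1 ≡ 7 (mod 73)
7^2 = (7^1)^2 ≡ 7^2 = 49 ≡ 49 (mod 73)
7^4 = (7^2)^2 ≡ 49^2 = 2401 ≡ 65 (mod 73)
7^8 = (7^4)^2 ≡ 65^2 = 4225 ≡ 64 (mod 73)
7^10 = 7^8 · 7^2 ≡ 64 · 49 ≡ 70 (mod 73).
So M = 70. Diego computes K = M^13 mod 73.
70^1 ≡ 70 (mod 73)
70^2 = (70^1)^2 ≡ 70^2 = 4900 ≡ 9 (mod 73)
70^4 = (70^2)^2 ≡ 9^2 = 81 ≡ 8 (mod 73)
70^8 = (70^4)^2 ≡ 8^2 = 64 ≡ 64 (mod 73)
70^13 = 70^8 · 70^4 · 70^1 ≡ 64 · 8 · 70 ≡ 70 (mod 73).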